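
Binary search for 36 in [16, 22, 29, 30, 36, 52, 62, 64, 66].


Step 1: lo=0, hi=8, mid=4, val=36

Found at index 4


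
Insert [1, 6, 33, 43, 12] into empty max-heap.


Insert 1: [1]
Insert 6: [6, 1]
Insert 33: [33, 1, 6]
Insert 43: [43, 33, 6, 1]
Insert 12: [43, 33, 6, 1, 12]

Final heap: [43, 33, 6, 1, 12]


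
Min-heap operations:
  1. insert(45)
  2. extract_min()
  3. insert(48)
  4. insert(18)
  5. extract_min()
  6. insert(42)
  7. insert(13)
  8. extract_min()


insert(45) -> [45]
extract_min()->45, []
insert(48) -> [48]
insert(18) -> [18, 48]
extract_min()->18, [48]
insert(42) -> [42, 48]
insert(13) -> [13, 48, 42]
extract_min()->13, [42, 48]

Final heap: [42, 48]


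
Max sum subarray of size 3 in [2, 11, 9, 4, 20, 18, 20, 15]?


[0:3]: 22
[1:4]: 24
[2:5]: 33
[3:6]: 42
[4:7]: 58
[5:8]: 53

Max: 58 at [4:7]


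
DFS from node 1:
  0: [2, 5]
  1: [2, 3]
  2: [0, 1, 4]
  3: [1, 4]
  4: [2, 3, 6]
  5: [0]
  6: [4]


Visit 1, push [3, 2]
Visit 2, push [4, 0]
Visit 0, push [5]
Visit 5, push []
Visit 4, push [6, 3]
Visit 3, push []
Visit 6, push []

DFS order: [1, 2, 0, 5, 4, 3, 6]


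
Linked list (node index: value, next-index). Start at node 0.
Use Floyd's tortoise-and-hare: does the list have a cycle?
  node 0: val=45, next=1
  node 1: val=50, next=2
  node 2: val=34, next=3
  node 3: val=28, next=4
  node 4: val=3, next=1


Floyd's tortoise (slow, +1) and hare (fast, +2):
  init: slow=0, fast=0
  step 1: slow=1, fast=2
  step 2: slow=2, fast=4
  step 3: slow=3, fast=2
  step 4: slow=4, fast=4
  slow == fast at node 4: cycle detected

Cycle: yes


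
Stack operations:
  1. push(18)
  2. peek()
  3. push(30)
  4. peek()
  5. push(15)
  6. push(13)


push(18) -> [18]
peek()->18
push(30) -> [18, 30]
peek()->30
push(15) -> [18, 30, 15]
push(13) -> [18, 30, 15, 13]

Final stack: [18, 30, 15, 13]


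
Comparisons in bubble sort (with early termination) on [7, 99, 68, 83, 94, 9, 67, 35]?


Algorithm: bubble sort (with early termination)
Input: [7, 99, 68, 83, 94, 9, 67, 35]
Sorted: [7, 9, 35, 67, 68, 83, 94, 99]

27


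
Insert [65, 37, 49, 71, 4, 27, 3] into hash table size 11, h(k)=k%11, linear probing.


Insert 65: h=10 -> slot 10
Insert 37: h=4 -> slot 4
Insert 49: h=5 -> slot 5
Insert 71: h=5, 1 probes -> slot 6
Insert 4: h=4, 3 probes -> slot 7
Insert 27: h=5, 3 probes -> slot 8
Insert 3: h=3 -> slot 3

Table: [None, None, None, 3, 37, 49, 71, 4, 27, None, 65]


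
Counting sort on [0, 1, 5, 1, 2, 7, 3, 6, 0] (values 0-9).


Input: [0, 1, 5, 1, 2, 7, 3, 6, 0]
Counts: [2, 2, 1, 1, 0, 1, 1, 1, 0, 0]

Sorted: [0, 0, 1, 1, 2, 3, 5, 6, 7]


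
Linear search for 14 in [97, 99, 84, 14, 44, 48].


i=0: 97!=14
i=1: 99!=14
i=2: 84!=14
i=3: 14==14 found!

Found at 3, 4 comps


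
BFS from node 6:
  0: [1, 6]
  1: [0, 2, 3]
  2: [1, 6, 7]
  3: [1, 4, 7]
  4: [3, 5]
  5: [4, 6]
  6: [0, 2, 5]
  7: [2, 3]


Visit 6, enqueue [0, 2, 5]
Visit 0, enqueue [1]
Visit 2, enqueue [7]
Visit 5, enqueue [4]
Visit 1, enqueue [3]
Visit 7, enqueue []
Visit 4, enqueue []
Visit 3, enqueue []

BFS order: [6, 0, 2, 5, 1, 7, 4, 3]


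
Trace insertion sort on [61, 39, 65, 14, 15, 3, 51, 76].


Initial: [61, 39, 65, 14, 15, 3, 51, 76]
Insert 39: [39, 61, 65, 14, 15, 3, 51, 76]
Insert 65: [39, 61, 65, 14, 15, 3, 51, 76]
Insert 14: [14, 39, 61, 65, 15, 3, 51, 76]
Insert 15: [14, 15, 39, 61, 65, 3, 51, 76]
Insert 3: [3, 14, 15, 39, 61, 65, 51, 76]
Insert 51: [3, 14, 15, 39, 51, 61, 65, 76]
Insert 76: [3, 14, 15, 39, 51, 61, 65, 76]

Sorted: [3, 14, 15, 39, 51, 61, 65, 76]


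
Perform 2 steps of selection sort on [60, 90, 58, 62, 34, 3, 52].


Initial: [60, 90, 58, 62, 34, 3, 52]
Step 1: min=3 at 5
  Swap: [3, 90, 58, 62, 34, 60, 52]
Step 2: min=34 at 4
  Swap: [3, 34, 58, 62, 90, 60, 52]

After 2 steps: [3, 34, 58, 62, 90, 60, 52]


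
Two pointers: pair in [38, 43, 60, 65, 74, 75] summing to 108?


lo=0(38)+hi=5(75)=113
lo=0(38)+hi=4(74)=112
lo=0(38)+hi=3(65)=103
lo=1(43)+hi=3(65)=108

Yes: 43+65=108


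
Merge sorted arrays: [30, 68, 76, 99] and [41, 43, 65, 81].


Take 30 from A
Take 41 from B
Take 43 from B
Take 65 from B
Take 68 from A
Take 76 from A
Take 81 from B

Merged: [30, 41, 43, 65, 68, 76, 81, 99]


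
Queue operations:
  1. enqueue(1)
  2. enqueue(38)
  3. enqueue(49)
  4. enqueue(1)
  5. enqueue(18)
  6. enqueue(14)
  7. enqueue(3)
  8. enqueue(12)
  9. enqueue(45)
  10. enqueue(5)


enqueue(1) -> [1]
enqueue(38) -> [1, 38]
enqueue(49) -> [1, 38, 49]
enqueue(1) -> [1, 38, 49, 1]
enqueue(18) -> [1, 38, 49, 1, 18]
enqueue(14) -> [1, 38, 49, 1, 18, 14]
enqueue(3) -> [1, 38, 49, 1, 18, 14, 3]
enqueue(12) -> [1, 38, 49, 1, 18, 14, 3, 12]
enqueue(45) -> [1, 38, 49, 1, 18, 14, 3, 12, 45]
enqueue(5) -> [1, 38, 49, 1, 18, 14, 3, 12, 45, 5]

Final queue: [1, 38, 49, 1, 18, 14, 3, 12, 45, 5]


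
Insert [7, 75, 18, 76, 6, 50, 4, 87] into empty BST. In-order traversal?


Insert 7: root
Insert 75: R from 7
Insert 18: R from 7 -> L from 75
Insert 76: R from 7 -> R from 75
Insert 6: L from 7
Insert 50: R from 7 -> L from 75 -> R from 18
Insert 4: L from 7 -> L from 6
Insert 87: R from 7 -> R from 75 -> R from 76

In-order: [4, 6, 7, 18, 50, 75, 76, 87]


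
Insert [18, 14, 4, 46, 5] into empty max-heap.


Insert 18: [18]
Insert 14: [18, 14]
Insert 4: [18, 14, 4]
Insert 46: [46, 18, 4, 14]
Insert 5: [46, 18, 4, 14, 5]

Final heap: [46, 18, 4, 14, 5]


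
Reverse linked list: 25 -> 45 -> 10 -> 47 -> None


Step 1: curr=25, set curr.next=prev(None) | reversed so far: 25
Step 2: curr=45, set curr.next=prev(25) | reversed so far: 45 -> 25
Step 3: curr=10, set curr.next=prev(45) | reversed so far: 10 -> 45 -> 25
Step 4: curr=47, set curr.next=prev(10) | reversed so far: 47 -> 10 -> 45 -> 25

47 -> 10 -> 45 -> 25 -> None


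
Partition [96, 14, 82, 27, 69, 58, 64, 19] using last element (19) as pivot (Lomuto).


Pivot: 19
  14 <= 19: swap -> [14, 96, 82, 27, 69, 58, 64, 19]
Place pivot at 1: [14, 19, 82, 27, 69, 58, 64, 96]

Partitioned: [14, 19, 82, 27, 69, 58, 64, 96]


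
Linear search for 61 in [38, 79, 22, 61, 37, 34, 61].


i=0: 38!=61
i=1: 79!=61
i=2: 22!=61
i=3: 61==61 found!

Found at 3, 4 comps


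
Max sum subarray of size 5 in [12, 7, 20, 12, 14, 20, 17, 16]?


[0:5]: 65
[1:6]: 73
[2:7]: 83
[3:8]: 79

Max: 83 at [2:7]


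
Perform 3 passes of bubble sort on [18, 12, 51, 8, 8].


Initial: [18, 12, 51, 8, 8]
Pass 1: [12, 18, 8, 8, 51] (3 swaps)
Pass 2: [12, 8, 8, 18, 51] (2 swaps)
Pass 3: [8, 8, 12, 18, 51] (2 swaps)

After 3 passes: [8, 8, 12, 18, 51]


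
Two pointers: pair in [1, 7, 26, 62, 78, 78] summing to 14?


lo=0(1)+hi=5(78)=79
lo=0(1)+hi=4(78)=79
lo=0(1)+hi=3(62)=63
lo=0(1)+hi=2(26)=27
lo=0(1)+hi=1(7)=8

No pair found


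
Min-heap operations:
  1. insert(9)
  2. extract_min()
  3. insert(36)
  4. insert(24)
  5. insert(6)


insert(9) -> [9]
extract_min()->9, []
insert(36) -> [36]
insert(24) -> [24, 36]
insert(6) -> [6, 36, 24]

Final heap: [6, 36, 24]


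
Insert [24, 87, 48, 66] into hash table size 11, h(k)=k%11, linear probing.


Insert 24: h=2 -> slot 2
Insert 87: h=10 -> slot 10
Insert 48: h=4 -> slot 4
Insert 66: h=0 -> slot 0

Table: [66, None, 24, None, 48, None, None, None, None, None, 87]


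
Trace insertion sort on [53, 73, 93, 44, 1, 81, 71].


Initial: [53, 73, 93, 44, 1, 81, 71]
Insert 73: [53, 73, 93, 44, 1, 81, 71]
Insert 93: [53, 73, 93, 44, 1, 81, 71]
Insert 44: [44, 53, 73, 93, 1, 81, 71]
Insert 1: [1, 44, 53, 73, 93, 81, 71]
Insert 81: [1, 44, 53, 73, 81, 93, 71]
Insert 71: [1, 44, 53, 71, 73, 81, 93]

Sorted: [1, 44, 53, 71, 73, 81, 93]


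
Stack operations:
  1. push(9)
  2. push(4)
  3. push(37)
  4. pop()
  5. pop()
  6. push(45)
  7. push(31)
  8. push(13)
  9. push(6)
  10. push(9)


push(9) -> [9]
push(4) -> [9, 4]
push(37) -> [9, 4, 37]
pop()->37, [9, 4]
pop()->4, [9]
push(45) -> [9, 45]
push(31) -> [9, 45, 31]
push(13) -> [9, 45, 31, 13]
push(6) -> [9, 45, 31, 13, 6]
push(9) -> [9, 45, 31, 13, 6, 9]

Final stack: [9, 45, 31, 13, 6, 9]


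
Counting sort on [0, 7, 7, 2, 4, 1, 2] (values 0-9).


Input: [0, 7, 7, 2, 4, 1, 2]
Counts: [1, 1, 2, 0, 1, 0, 0, 2, 0, 0]

Sorted: [0, 1, 2, 2, 4, 7, 7]


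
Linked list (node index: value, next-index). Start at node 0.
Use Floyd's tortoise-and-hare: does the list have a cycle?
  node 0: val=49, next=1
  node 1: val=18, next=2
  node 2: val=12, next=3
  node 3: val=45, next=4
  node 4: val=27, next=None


Floyd's tortoise (slow, +1) and hare (fast, +2):
  init: slow=0, fast=0
  step 1: slow=1, fast=2
  step 2: slow=2, fast=4
  step 3: fast -> None, no cycle

Cycle: no


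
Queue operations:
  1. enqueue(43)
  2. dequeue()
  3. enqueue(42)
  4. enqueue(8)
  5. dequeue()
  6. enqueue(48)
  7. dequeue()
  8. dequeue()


enqueue(43) -> [43]
dequeue()->43, []
enqueue(42) -> [42]
enqueue(8) -> [42, 8]
dequeue()->42, [8]
enqueue(48) -> [8, 48]
dequeue()->8, [48]
dequeue()->48, []

Final queue: []


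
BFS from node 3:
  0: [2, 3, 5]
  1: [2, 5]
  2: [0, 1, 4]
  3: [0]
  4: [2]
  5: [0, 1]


Visit 3, enqueue [0]
Visit 0, enqueue [2, 5]
Visit 2, enqueue [1, 4]
Visit 5, enqueue []
Visit 1, enqueue []
Visit 4, enqueue []

BFS order: [3, 0, 2, 5, 1, 4]


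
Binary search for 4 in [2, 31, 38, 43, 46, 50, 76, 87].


Step 1: lo=0, hi=7, mid=3, val=43
Step 2: lo=0, hi=2, mid=1, val=31
Step 3: lo=0, hi=0, mid=0, val=2

Not found


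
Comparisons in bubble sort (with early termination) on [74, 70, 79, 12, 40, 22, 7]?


Algorithm: bubble sort (with early termination)
Input: [74, 70, 79, 12, 40, 22, 7]
Sorted: [7, 12, 22, 40, 70, 74, 79]

21


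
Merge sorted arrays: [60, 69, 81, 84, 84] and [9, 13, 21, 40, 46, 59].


Take 9 from B
Take 13 from B
Take 21 from B
Take 40 from B
Take 46 from B
Take 59 from B

Merged: [9, 13, 21, 40, 46, 59, 60, 69, 81, 84, 84]


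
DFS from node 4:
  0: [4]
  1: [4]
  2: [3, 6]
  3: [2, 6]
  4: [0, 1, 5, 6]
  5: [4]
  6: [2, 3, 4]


Visit 4, push [6, 5, 1, 0]
Visit 0, push []
Visit 1, push []
Visit 5, push []
Visit 6, push [3, 2]
Visit 2, push [3]
Visit 3, push []

DFS order: [4, 0, 1, 5, 6, 2, 3]


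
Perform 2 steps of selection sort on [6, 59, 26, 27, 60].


Initial: [6, 59, 26, 27, 60]
Step 1: min=6 at 0
  Swap: [6, 59, 26, 27, 60]
Step 2: min=26 at 2
  Swap: [6, 26, 59, 27, 60]

After 2 steps: [6, 26, 59, 27, 60]


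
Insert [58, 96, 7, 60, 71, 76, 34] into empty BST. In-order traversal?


Insert 58: root
Insert 96: R from 58
Insert 7: L from 58
Insert 60: R from 58 -> L from 96
Insert 71: R from 58 -> L from 96 -> R from 60
Insert 76: R from 58 -> L from 96 -> R from 60 -> R from 71
Insert 34: L from 58 -> R from 7

In-order: [7, 34, 58, 60, 71, 76, 96]


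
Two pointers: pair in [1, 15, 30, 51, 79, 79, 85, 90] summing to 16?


lo=0(1)+hi=7(90)=91
lo=0(1)+hi=6(85)=86
lo=0(1)+hi=5(79)=80
lo=0(1)+hi=4(79)=80
lo=0(1)+hi=3(51)=52
lo=0(1)+hi=2(30)=31
lo=0(1)+hi=1(15)=16

Yes: 1+15=16


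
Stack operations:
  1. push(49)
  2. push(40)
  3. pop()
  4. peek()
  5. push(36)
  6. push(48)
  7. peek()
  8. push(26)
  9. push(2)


push(49) -> [49]
push(40) -> [49, 40]
pop()->40, [49]
peek()->49
push(36) -> [49, 36]
push(48) -> [49, 36, 48]
peek()->48
push(26) -> [49, 36, 48, 26]
push(2) -> [49, 36, 48, 26, 2]

Final stack: [49, 36, 48, 26, 2]


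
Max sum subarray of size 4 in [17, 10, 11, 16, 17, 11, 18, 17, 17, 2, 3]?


[0:4]: 54
[1:5]: 54
[2:6]: 55
[3:7]: 62
[4:8]: 63
[5:9]: 63
[6:10]: 54
[7:11]: 39

Max: 63 at [4:8]


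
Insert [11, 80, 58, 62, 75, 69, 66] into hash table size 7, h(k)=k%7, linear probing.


Insert 11: h=4 -> slot 4
Insert 80: h=3 -> slot 3
Insert 58: h=2 -> slot 2
Insert 62: h=6 -> slot 6
Insert 75: h=5 -> slot 5
Insert 69: h=6, 1 probes -> slot 0
Insert 66: h=3, 5 probes -> slot 1

Table: [69, 66, 58, 80, 11, 75, 62]


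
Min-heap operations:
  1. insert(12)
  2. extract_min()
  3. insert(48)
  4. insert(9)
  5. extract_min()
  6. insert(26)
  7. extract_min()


insert(12) -> [12]
extract_min()->12, []
insert(48) -> [48]
insert(9) -> [9, 48]
extract_min()->9, [48]
insert(26) -> [26, 48]
extract_min()->26, [48]

Final heap: [48]


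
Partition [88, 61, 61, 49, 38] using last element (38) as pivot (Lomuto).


Pivot: 38
Place pivot at 0: [38, 61, 61, 49, 88]

Partitioned: [38, 61, 61, 49, 88]


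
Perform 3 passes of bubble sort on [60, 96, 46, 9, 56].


Initial: [60, 96, 46, 9, 56]
Pass 1: [60, 46, 9, 56, 96] (3 swaps)
Pass 2: [46, 9, 56, 60, 96] (3 swaps)
Pass 3: [9, 46, 56, 60, 96] (1 swaps)

After 3 passes: [9, 46, 56, 60, 96]


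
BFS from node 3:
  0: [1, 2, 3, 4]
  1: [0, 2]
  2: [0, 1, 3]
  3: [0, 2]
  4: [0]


Visit 3, enqueue [0, 2]
Visit 0, enqueue [1, 4]
Visit 2, enqueue []
Visit 1, enqueue []
Visit 4, enqueue []

BFS order: [3, 0, 2, 1, 4]


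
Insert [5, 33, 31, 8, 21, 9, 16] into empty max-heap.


Insert 5: [5]
Insert 33: [33, 5]
Insert 31: [33, 5, 31]
Insert 8: [33, 8, 31, 5]
Insert 21: [33, 21, 31, 5, 8]
Insert 9: [33, 21, 31, 5, 8, 9]
Insert 16: [33, 21, 31, 5, 8, 9, 16]

Final heap: [33, 21, 31, 5, 8, 9, 16]


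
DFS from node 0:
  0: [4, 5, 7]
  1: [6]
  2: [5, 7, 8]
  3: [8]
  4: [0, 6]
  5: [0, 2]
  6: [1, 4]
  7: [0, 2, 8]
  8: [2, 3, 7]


Visit 0, push [7, 5, 4]
Visit 4, push [6]
Visit 6, push [1]
Visit 1, push []
Visit 5, push [2]
Visit 2, push [8, 7]
Visit 7, push [8]
Visit 8, push [3]
Visit 3, push []

DFS order: [0, 4, 6, 1, 5, 2, 7, 8, 3]


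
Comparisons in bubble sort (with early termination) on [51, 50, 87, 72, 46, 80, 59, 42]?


Algorithm: bubble sort (with early termination)
Input: [51, 50, 87, 72, 46, 80, 59, 42]
Sorted: [42, 46, 50, 51, 59, 72, 80, 87]

28


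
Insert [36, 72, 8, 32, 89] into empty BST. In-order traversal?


Insert 36: root
Insert 72: R from 36
Insert 8: L from 36
Insert 32: L from 36 -> R from 8
Insert 89: R from 36 -> R from 72

In-order: [8, 32, 36, 72, 89]


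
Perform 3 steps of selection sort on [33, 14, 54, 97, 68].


Initial: [33, 14, 54, 97, 68]
Step 1: min=14 at 1
  Swap: [14, 33, 54, 97, 68]
Step 2: min=33 at 1
  Swap: [14, 33, 54, 97, 68]
Step 3: min=54 at 2
  Swap: [14, 33, 54, 97, 68]

After 3 steps: [14, 33, 54, 97, 68]


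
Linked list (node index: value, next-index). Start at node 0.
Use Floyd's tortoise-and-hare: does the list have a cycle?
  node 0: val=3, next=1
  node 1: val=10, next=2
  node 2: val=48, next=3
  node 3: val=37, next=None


Floyd's tortoise (slow, +1) and hare (fast, +2):
  init: slow=0, fast=0
  step 1: slow=1, fast=2
  step 2: fast 2->3->None, no cycle

Cycle: no


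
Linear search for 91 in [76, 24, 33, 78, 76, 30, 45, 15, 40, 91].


i=0: 76!=91
i=1: 24!=91
i=2: 33!=91
i=3: 78!=91
i=4: 76!=91
i=5: 30!=91
i=6: 45!=91
i=7: 15!=91
i=8: 40!=91
i=9: 91==91 found!

Found at 9, 10 comps


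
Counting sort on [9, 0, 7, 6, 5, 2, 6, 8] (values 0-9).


Input: [9, 0, 7, 6, 5, 2, 6, 8]
Counts: [1, 0, 1, 0, 0, 1, 2, 1, 1, 1]

Sorted: [0, 2, 5, 6, 6, 7, 8, 9]


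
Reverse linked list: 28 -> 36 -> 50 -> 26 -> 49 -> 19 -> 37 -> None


Step 1: curr=28, set curr.next=prev(None) | reversed so far: 28
Step 2: curr=36, set curr.next=prev(28) | reversed so far: 36 -> 28
Step 3: curr=50, set curr.next=prev(36) | reversed so far: 50 -> 36 -> 28
Step 4: curr=26, set curr.next=prev(50) | reversed so far: 26 -> 50 -> 36 -> 28
Step 5: curr=49, set curr.next=prev(26) | reversed so far: 49 -> 26 -> 50 -> 36 -> 28
Step 6: curr=19, set curr.next=prev(49) | reversed so far: 19 -> 49 -> 26 -> 50 -> 36 -> 28
Step 7: curr=37, set curr.next=prev(19) | reversed so far: 37 -> 19 -> 49 -> 26 -> 50 -> 36 -> 28

37 -> 19 -> 49 -> 26 -> 50 -> 36 -> 28 -> None


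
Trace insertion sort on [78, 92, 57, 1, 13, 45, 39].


Initial: [78, 92, 57, 1, 13, 45, 39]
Insert 92: [78, 92, 57, 1, 13, 45, 39]
Insert 57: [57, 78, 92, 1, 13, 45, 39]
Insert 1: [1, 57, 78, 92, 13, 45, 39]
Insert 13: [1, 13, 57, 78, 92, 45, 39]
Insert 45: [1, 13, 45, 57, 78, 92, 39]
Insert 39: [1, 13, 39, 45, 57, 78, 92]

Sorted: [1, 13, 39, 45, 57, 78, 92]


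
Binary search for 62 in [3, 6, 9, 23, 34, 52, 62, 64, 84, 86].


Step 1: lo=0, hi=9, mid=4, val=34
Step 2: lo=5, hi=9, mid=7, val=64
Step 3: lo=5, hi=6, mid=5, val=52
Step 4: lo=6, hi=6, mid=6, val=62

Found at index 6


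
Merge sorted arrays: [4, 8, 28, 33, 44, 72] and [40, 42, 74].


Take 4 from A
Take 8 from A
Take 28 from A
Take 33 from A
Take 40 from B
Take 42 from B
Take 44 from A
Take 72 from A

Merged: [4, 8, 28, 33, 40, 42, 44, 72, 74]


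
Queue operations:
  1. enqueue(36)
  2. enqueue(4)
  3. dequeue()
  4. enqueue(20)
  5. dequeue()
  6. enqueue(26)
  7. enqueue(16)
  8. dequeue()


enqueue(36) -> [36]
enqueue(4) -> [36, 4]
dequeue()->36, [4]
enqueue(20) -> [4, 20]
dequeue()->4, [20]
enqueue(26) -> [20, 26]
enqueue(16) -> [20, 26, 16]
dequeue()->20, [26, 16]

Final queue: [26, 16]


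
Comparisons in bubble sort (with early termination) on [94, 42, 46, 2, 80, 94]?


Algorithm: bubble sort (with early termination)
Input: [94, 42, 46, 2, 80, 94]
Sorted: [2, 42, 46, 80, 94, 94]

14


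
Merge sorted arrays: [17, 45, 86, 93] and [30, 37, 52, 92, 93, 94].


Take 17 from A
Take 30 from B
Take 37 from B
Take 45 from A
Take 52 from B
Take 86 from A
Take 92 from B
Take 93 from A

Merged: [17, 30, 37, 45, 52, 86, 92, 93, 93, 94]


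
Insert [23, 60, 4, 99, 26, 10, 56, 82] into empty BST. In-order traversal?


Insert 23: root
Insert 60: R from 23
Insert 4: L from 23
Insert 99: R from 23 -> R from 60
Insert 26: R from 23 -> L from 60
Insert 10: L from 23 -> R from 4
Insert 56: R from 23 -> L from 60 -> R from 26
Insert 82: R from 23 -> R from 60 -> L from 99

In-order: [4, 10, 23, 26, 56, 60, 82, 99]


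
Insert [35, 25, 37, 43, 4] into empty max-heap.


Insert 35: [35]
Insert 25: [35, 25]
Insert 37: [37, 25, 35]
Insert 43: [43, 37, 35, 25]
Insert 4: [43, 37, 35, 25, 4]

Final heap: [43, 37, 35, 25, 4]


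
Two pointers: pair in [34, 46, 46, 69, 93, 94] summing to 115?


lo=0(34)+hi=5(94)=128
lo=0(34)+hi=4(93)=127
lo=0(34)+hi=3(69)=103
lo=1(46)+hi=3(69)=115

Yes: 46+69=115


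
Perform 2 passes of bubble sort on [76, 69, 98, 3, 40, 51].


Initial: [76, 69, 98, 3, 40, 51]
Pass 1: [69, 76, 3, 40, 51, 98] (4 swaps)
Pass 2: [69, 3, 40, 51, 76, 98] (3 swaps)

After 2 passes: [69, 3, 40, 51, 76, 98]


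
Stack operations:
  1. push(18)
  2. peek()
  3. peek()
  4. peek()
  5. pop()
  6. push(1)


push(18) -> [18]
peek()->18
peek()->18
peek()->18
pop()->18, []
push(1) -> [1]

Final stack: [1]


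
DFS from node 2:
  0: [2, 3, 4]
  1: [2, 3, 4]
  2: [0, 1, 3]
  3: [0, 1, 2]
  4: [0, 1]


Visit 2, push [3, 1, 0]
Visit 0, push [4, 3]
Visit 3, push [1]
Visit 1, push [4]
Visit 4, push []

DFS order: [2, 0, 3, 1, 4]


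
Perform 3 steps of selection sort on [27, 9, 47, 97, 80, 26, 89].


Initial: [27, 9, 47, 97, 80, 26, 89]
Step 1: min=9 at 1
  Swap: [9, 27, 47, 97, 80, 26, 89]
Step 2: min=26 at 5
  Swap: [9, 26, 47, 97, 80, 27, 89]
Step 3: min=27 at 5
  Swap: [9, 26, 27, 97, 80, 47, 89]

After 3 steps: [9, 26, 27, 97, 80, 47, 89]


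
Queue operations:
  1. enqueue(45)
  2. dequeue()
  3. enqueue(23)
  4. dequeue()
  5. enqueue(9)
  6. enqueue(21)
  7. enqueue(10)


enqueue(45) -> [45]
dequeue()->45, []
enqueue(23) -> [23]
dequeue()->23, []
enqueue(9) -> [9]
enqueue(21) -> [9, 21]
enqueue(10) -> [9, 21, 10]

Final queue: [9, 21, 10]


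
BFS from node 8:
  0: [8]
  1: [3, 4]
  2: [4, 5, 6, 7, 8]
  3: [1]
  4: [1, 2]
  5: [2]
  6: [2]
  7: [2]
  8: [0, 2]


Visit 8, enqueue [0, 2]
Visit 0, enqueue []
Visit 2, enqueue [4, 5, 6, 7]
Visit 4, enqueue [1]
Visit 5, enqueue []
Visit 6, enqueue []
Visit 7, enqueue []
Visit 1, enqueue [3]
Visit 3, enqueue []

BFS order: [8, 0, 2, 4, 5, 6, 7, 1, 3]


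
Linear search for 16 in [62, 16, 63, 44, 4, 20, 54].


i=0: 62!=16
i=1: 16==16 found!

Found at 1, 2 comps


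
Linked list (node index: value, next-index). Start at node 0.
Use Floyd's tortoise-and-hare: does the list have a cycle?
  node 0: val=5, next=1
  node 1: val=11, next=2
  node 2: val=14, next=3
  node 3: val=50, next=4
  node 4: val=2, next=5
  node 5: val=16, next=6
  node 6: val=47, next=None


Floyd's tortoise (slow, +1) and hare (fast, +2):
  init: slow=0, fast=0
  step 1: slow=1, fast=2
  step 2: slow=2, fast=4
  step 3: slow=3, fast=6
  step 4: fast -> None, no cycle

Cycle: no


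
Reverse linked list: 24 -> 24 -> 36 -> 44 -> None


Step 1: curr=24, set curr.next=prev(None) | reversed so far: 24
Step 2: curr=24, set curr.next=prev(24) | reversed so far: 24 -> 24
Step 3: curr=36, set curr.next=prev(24) | reversed so far: 36 -> 24 -> 24
Step 4: curr=44, set curr.next=prev(36) | reversed so far: 44 -> 36 -> 24 -> 24

44 -> 36 -> 24 -> 24 -> None


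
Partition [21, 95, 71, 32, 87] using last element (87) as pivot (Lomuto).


Pivot: 87
  21 <= 87: advance i (no swap)
  71 <= 87: swap -> [21, 71, 95, 32, 87]
  32 <= 87: swap -> [21, 71, 32, 95, 87]
Place pivot at 3: [21, 71, 32, 87, 95]

Partitioned: [21, 71, 32, 87, 95]


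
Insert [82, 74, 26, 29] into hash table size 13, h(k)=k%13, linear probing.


Insert 82: h=4 -> slot 4
Insert 74: h=9 -> slot 9
Insert 26: h=0 -> slot 0
Insert 29: h=3 -> slot 3

Table: [26, None, None, 29, 82, None, None, None, None, 74, None, None, None]


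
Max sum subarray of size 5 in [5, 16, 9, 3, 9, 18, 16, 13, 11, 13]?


[0:5]: 42
[1:6]: 55
[2:7]: 55
[3:8]: 59
[4:9]: 67
[5:10]: 71

Max: 71 at [5:10]


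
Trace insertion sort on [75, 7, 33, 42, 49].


Initial: [75, 7, 33, 42, 49]
Insert 7: [7, 75, 33, 42, 49]
Insert 33: [7, 33, 75, 42, 49]
Insert 42: [7, 33, 42, 75, 49]
Insert 49: [7, 33, 42, 49, 75]

Sorted: [7, 33, 42, 49, 75]


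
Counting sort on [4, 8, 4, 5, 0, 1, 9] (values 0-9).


Input: [4, 8, 4, 5, 0, 1, 9]
Counts: [1, 1, 0, 0, 2, 1, 0, 0, 1, 1]

Sorted: [0, 1, 4, 4, 5, 8, 9]


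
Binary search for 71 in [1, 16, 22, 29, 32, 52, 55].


Step 1: lo=0, hi=6, mid=3, val=29
Step 2: lo=4, hi=6, mid=5, val=52
Step 3: lo=6, hi=6, mid=6, val=55

Not found


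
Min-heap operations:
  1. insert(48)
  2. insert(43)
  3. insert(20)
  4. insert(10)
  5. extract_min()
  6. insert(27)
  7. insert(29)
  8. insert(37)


insert(48) -> [48]
insert(43) -> [43, 48]
insert(20) -> [20, 48, 43]
insert(10) -> [10, 20, 43, 48]
extract_min()->10, [20, 48, 43]
insert(27) -> [20, 27, 43, 48]
insert(29) -> [20, 27, 43, 48, 29]
insert(37) -> [20, 27, 37, 48, 29, 43]

Final heap: [20, 27, 37, 48, 29, 43]


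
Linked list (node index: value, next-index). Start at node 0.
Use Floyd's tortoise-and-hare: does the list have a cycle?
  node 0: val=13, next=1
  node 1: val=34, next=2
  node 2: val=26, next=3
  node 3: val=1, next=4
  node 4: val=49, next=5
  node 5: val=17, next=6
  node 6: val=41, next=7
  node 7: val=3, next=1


Floyd's tortoise (slow, +1) and hare (fast, +2):
  init: slow=0, fast=0
  step 1: slow=1, fast=2
  step 2: slow=2, fast=4
  step 3: slow=3, fast=6
  step 4: slow=4, fast=1
  step 5: slow=5, fast=3
  step 6: slow=6, fast=5
  step 7: slow=7, fast=7
  slow == fast at node 7: cycle detected

Cycle: yes


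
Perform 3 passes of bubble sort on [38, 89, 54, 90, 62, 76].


Initial: [38, 89, 54, 90, 62, 76]
Pass 1: [38, 54, 89, 62, 76, 90] (3 swaps)
Pass 2: [38, 54, 62, 76, 89, 90] (2 swaps)
Pass 3: [38, 54, 62, 76, 89, 90] (0 swaps)

After 3 passes: [38, 54, 62, 76, 89, 90]


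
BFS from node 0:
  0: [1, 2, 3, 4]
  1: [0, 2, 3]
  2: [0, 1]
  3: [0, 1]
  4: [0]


Visit 0, enqueue [1, 2, 3, 4]
Visit 1, enqueue []
Visit 2, enqueue []
Visit 3, enqueue []
Visit 4, enqueue []

BFS order: [0, 1, 2, 3, 4]


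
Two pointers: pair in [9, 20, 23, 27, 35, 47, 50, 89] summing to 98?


lo=0(9)+hi=7(89)=98

Yes: 9+89=98


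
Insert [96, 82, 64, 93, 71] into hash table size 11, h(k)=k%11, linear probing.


Insert 96: h=8 -> slot 8
Insert 82: h=5 -> slot 5
Insert 64: h=9 -> slot 9
Insert 93: h=5, 1 probes -> slot 6
Insert 71: h=5, 2 probes -> slot 7

Table: [None, None, None, None, None, 82, 93, 71, 96, 64, None]


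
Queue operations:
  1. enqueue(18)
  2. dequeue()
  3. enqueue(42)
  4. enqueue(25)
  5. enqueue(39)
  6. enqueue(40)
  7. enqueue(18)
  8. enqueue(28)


enqueue(18) -> [18]
dequeue()->18, []
enqueue(42) -> [42]
enqueue(25) -> [42, 25]
enqueue(39) -> [42, 25, 39]
enqueue(40) -> [42, 25, 39, 40]
enqueue(18) -> [42, 25, 39, 40, 18]
enqueue(28) -> [42, 25, 39, 40, 18, 28]

Final queue: [42, 25, 39, 40, 18, 28]


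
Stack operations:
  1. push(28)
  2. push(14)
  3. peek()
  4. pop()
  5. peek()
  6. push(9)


push(28) -> [28]
push(14) -> [28, 14]
peek()->14
pop()->14, [28]
peek()->28
push(9) -> [28, 9]

Final stack: [28, 9]


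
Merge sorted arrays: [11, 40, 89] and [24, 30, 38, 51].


Take 11 from A
Take 24 from B
Take 30 from B
Take 38 from B
Take 40 from A
Take 51 from B

Merged: [11, 24, 30, 38, 40, 51, 89]


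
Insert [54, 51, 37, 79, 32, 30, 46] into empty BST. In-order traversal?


Insert 54: root
Insert 51: L from 54
Insert 37: L from 54 -> L from 51
Insert 79: R from 54
Insert 32: L from 54 -> L from 51 -> L from 37
Insert 30: L from 54 -> L from 51 -> L from 37 -> L from 32
Insert 46: L from 54 -> L from 51 -> R from 37

In-order: [30, 32, 37, 46, 51, 54, 79]


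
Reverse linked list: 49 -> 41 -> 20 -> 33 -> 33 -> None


Step 1: curr=49, set curr.next=prev(None) | reversed so far: 49
Step 2: curr=41, set curr.next=prev(49) | reversed so far: 41 -> 49
Step 3: curr=20, set curr.next=prev(41) | reversed so far: 20 -> 41 -> 49
Step 4: curr=33, set curr.next=prev(20) | reversed so far: 33 -> 20 -> 41 -> 49
Step 5: curr=33, set curr.next=prev(33) | reversed so far: 33 -> 33 -> 20 -> 41 -> 49

33 -> 33 -> 20 -> 41 -> 49 -> None


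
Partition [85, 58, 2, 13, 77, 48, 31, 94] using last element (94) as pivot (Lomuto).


Pivot: 94
  85 <= 94: advance i (no swap)
  58 <= 94: advance i (no swap)
  2 <= 94: advance i (no swap)
  13 <= 94: advance i (no swap)
  77 <= 94: advance i (no swap)
  48 <= 94: advance i (no swap)
  31 <= 94: advance i (no swap)
Place pivot at 7: [85, 58, 2, 13, 77, 48, 31, 94]

Partitioned: [85, 58, 2, 13, 77, 48, 31, 94]


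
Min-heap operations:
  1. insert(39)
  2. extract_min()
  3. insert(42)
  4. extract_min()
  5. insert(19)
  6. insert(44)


insert(39) -> [39]
extract_min()->39, []
insert(42) -> [42]
extract_min()->42, []
insert(19) -> [19]
insert(44) -> [19, 44]

Final heap: [19, 44]


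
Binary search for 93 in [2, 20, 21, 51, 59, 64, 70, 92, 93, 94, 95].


Step 1: lo=0, hi=10, mid=5, val=64
Step 2: lo=6, hi=10, mid=8, val=93

Found at index 8


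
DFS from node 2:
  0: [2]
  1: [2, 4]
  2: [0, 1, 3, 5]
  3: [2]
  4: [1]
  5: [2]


Visit 2, push [5, 3, 1, 0]
Visit 0, push []
Visit 1, push [4]
Visit 4, push []
Visit 3, push []
Visit 5, push []

DFS order: [2, 0, 1, 4, 3, 5]


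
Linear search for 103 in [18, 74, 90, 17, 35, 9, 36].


i=0: 18!=103
i=1: 74!=103
i=2: 90!=103
i=3: 17!=103
i=4: 35!=103
i=5: 9!=103
i=6: 36!=103

Not found, 7 comps


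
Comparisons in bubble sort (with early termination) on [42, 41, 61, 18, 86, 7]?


Algorithm: bubble sort (with early termination)
Input: [42, 41, 61, 18, 86, 7]
Sorted: [7, 18, 41, 42, 61, 86]

15


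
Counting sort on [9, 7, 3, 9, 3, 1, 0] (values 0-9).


Input: [9, 7, 3, 9, 3, 1, 0]
Counts: [1, 1, 0, 2, 0, 0, 0, 1, 0, 2]

Sorted: [0, 1, 3, 3, 7, 9, 9]


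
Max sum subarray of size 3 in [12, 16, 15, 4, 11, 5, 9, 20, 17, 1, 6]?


[0:3]: 43
[1:4]: 35
[2:5]: 30
[3:6]: 20
[4:7]: 25
[5:8]: 34
[6:9]: 46
[7:10]: 38
[8:11]: 24

Max: 46 at [6:9]


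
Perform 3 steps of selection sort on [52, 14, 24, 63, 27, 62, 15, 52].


Initial: [52, 14, 24, 63, 27, 62, 15, 52]
Step 1: min=14 at 1
  Swap: [14, 52, 24, 63, 27, 62, 15, 52]
Step 2: min=15 at 6
  Swap: [14, 15, 24, 63, 27, 62, 52, 52]
Step 3: min=24 at 2
  Swap: [14, 15, 24, 63, 27, 62, 52, 52]

After 3 steps: [14, 15, 24, 63, 27, 62, 52, 52]


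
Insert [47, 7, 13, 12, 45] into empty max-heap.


Insert 47: [47]
Insert 7: [47, 7]
Insert 13: [47, 7, 13]
Insert 12: [47, 12, 13, 7]
Insert 45: [47, 45, 13, 7, 12]

Final heap: [47, 45, 13, 7, 12]


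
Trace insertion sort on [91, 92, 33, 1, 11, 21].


Initial: [91, 92, 33, 1, 11, 21]
Insert 92: [91, 92, 33, 1, 11, 21]
Insert 33: [33, 91, 92, 1, 11, 21]
Insert 1: [1, 33, 91, 92, 11, 21]
Insert 11: [1, 11, 33, 91, 92, 21]
Insert 21: [1, 11, 21, 33, 91, 92]

Sorted: [1, 11, 21, 33, 91, 92]


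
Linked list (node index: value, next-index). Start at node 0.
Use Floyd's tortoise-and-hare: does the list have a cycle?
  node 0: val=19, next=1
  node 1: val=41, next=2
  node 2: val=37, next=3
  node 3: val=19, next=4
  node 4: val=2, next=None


Floyd's tortoise (slow, +1) and hare (fast, +2):
  init: slow=0, fast=0
  step 1: slow=1, fast=2
  step 2: slow=2, fast=4
  step 3: fast -> None, no cycle

Cycle: no


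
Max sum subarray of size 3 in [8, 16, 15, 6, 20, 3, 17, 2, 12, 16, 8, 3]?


[0:3]: 39
[1:4]: 37
[2:5]: 41
[3:6]: 29
[4:7]: 40
[5:8]: 22
[6:9]: 31
[7:10]: 30
[8:11]: 36
[9:12]: 27

Max: 41 at [2:5]


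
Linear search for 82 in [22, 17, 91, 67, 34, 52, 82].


i=0: 22!=82
i=1: 17!=82
i=2: 91!=82
i=3: 67!=82
i=4: 34!=82
i=5: 52!=82
i=6: 82==82 found!

Found at 6, 7 comps


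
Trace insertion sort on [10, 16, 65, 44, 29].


Initial: [10, 16, 65, 44, 29]
Insert 16: [10, 16, 65, 44, 29]
Insert 65: [10, 16, 65, 44, 29]
Insert 44: [10, 16, 44, 65, 29]
Insert 29: [10, 16, 29, 44, 65]

Sorted: [10, 16, 29, 44, 65]


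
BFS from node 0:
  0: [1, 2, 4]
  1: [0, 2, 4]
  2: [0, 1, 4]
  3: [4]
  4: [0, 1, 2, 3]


Visit 0, enqueue [1, 2, 4]
Visit 1, enqueue []
Visit 2, enqueue []
Visit 4, enqueue [3]
Visit 3, enqueue []

BFS order: [0, 1, 2, 4, 3]


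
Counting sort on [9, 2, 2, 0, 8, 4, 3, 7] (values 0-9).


Input: [9, 2, 2, 0, 8, 4, 3, 7]
Counts: [1, 0, 2, 1, 1, 0, 0, 1, 1, 1]

Sorted: [0, 2, 2, 3, 4, 7, 8, 9]


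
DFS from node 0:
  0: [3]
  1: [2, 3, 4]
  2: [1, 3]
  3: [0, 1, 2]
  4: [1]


Visit 0, push [3]
Visit 3, push [2, 1]
Visit 1, push [4, 2]
Visit 2, push []
Visit 4, push []

DFS order: [0, 3, 1, 2, 4]


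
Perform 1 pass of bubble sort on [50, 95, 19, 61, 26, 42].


Initial: [50, 95, 19, 61, 26, 42]
Pass 1: [50, 19, 61, 26, 42, 95] (4 swaps)

After 1 pass: [50, 19, 61, 26, 42, 95]


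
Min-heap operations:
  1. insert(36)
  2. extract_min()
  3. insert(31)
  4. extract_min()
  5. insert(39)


insert(36) -> [36]
extract_min()->36, []
insert(31) -> [31]
extract_min()->31, []
insert(39) -> [39]

Final heap: [39]


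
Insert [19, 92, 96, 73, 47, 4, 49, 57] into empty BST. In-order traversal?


Insert 19: root
Insert 92: R from 19
Insert 96: R from 19 -> R from 92
Insert 73: R from 19 -> L from 92
Insert 47: R from 19 -> L from 92 -> L from 73
Insert 4: L from 19
Insert 49: R from 19 -> L from 92 -> L from 73 -> R from 47
Insert 57: R from 19 -> L from 92 -> L from 73 -> R from 47 -> R from 49

In-order: [4, 19, 47, 49, 57, 73, 92, 96]


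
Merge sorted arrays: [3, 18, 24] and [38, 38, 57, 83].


Take 3 from A
Take 18 from A
Take 24 from A

Merged: [3, 18, 24, 38, 38, 57, 83]


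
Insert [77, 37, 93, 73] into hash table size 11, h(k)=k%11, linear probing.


Insert 77: h=0 -> slot 0
Insert 37: h=4 -> slot 4
Insert 93: h=5 -> slot 5
Insert 73: h=7 -> slot 7

Table: [77, None, None, None, 37, 93, None, 73, None, None, None]


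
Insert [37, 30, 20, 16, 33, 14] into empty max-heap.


Insert 37: [37]
Insert 30: [37, 30]
Insert 20: [37, 30, 20]
Insert 16: [37, 30, 20, 16]
Insert 33: [37, 33, 20, 16, 30]
Insert 14: [37, 33, 20, 16, 30, 14]

Final heap: [37, 33, 20, 16, 30, 14]


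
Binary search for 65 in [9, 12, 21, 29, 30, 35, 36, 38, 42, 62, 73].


Step 1: lo=0, hi=10, mid=5, val=35
Step 2: lo=6, hi=10, mid=8, val=42
Step 3: lo=9, hi=10, mid=9, val=62
Step 4: lo=10, hi=10, mid=10, val=73

Not found


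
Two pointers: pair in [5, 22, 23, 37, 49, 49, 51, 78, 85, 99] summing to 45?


lo=0(5)+hi=9(99)=104
lo=0(5)+hi=8(85)=90
lo=0(5)+hi=7(78)=83
lo=0(5)+hi=6(51)=56
lo=0(5)+hi=5(49)=54
lo=0(5)+hi=4(49)=54
lo=0(5)+hi=3(37)=42
lo=1(22)+hi=3(37)=59
lo=1(22)+hi=2(23)=45

Yes: 22+23=45


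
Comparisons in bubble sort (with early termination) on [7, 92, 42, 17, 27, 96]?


Algorithm: bubble sort (with early termination)
Input: [7, 92, 42, 17, 27, 96]
Sorted: [7, 17, 27, 42, 92, 96]

12


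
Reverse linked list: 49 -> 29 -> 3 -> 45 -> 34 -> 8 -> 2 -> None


Step 1: curr=49, set curr.next=prev(None) | reversed so far: 49
Step 2: curr=29, set curr.next=prev(49) | reversed so far: 29 -> 49
Step 3: curr=3, set curr.next=prev(29) | reversed so far: 3 -> 29 -> 49
Step 4: curr=45, set curr.next=prev(3) | reversed so far: 45 -> 3 -> 29 -> 49
Step 5: curr=34, set curr.next=prev(45) | reversed so far: 34 -> 45 -> 3 -> 29 -> 49
Step 6: curr=8, set curr.next=prev(34) | reversed so far: 8 -> 34 -> 45 -> 3 -> 29 -> 49
Step 7: curr=2, set curr.next=prev(8) | reversed so far: 2 -> 8 -> 34 -> 45 -> 3 -> 29 -> 49

2 -> 8 -> 34 -> 45 -> 3 -> 29 -> 49 -> None


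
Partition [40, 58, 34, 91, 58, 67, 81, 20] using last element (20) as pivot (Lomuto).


Pivot: 20
Place pivot at 0: [20, 58, 34, 91, 58, 67, 81, 40]

Partitioned: [20, 58, 34, 91, 58, 67, 81, 40]


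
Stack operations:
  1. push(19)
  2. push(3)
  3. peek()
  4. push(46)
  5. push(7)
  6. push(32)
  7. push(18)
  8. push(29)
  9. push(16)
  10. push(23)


push(19) -> [19]
push(3) -> [19, 3]
peek()->3
push(46) -> [19, 3, 46]
push(7) -> [19, 3, 46, 7]
push(32) -> [19, 3, 46, 7, 32]
push(18) -> [19, 3, 46, 7, 32, 18]
push(29) -> [19, 3, 46, 7, 32, 18, 29]
push(16) -> [19, 3, 46, 7, 32, 18, 29, 16]
push(23) -> [19, 3, 46, 7, 32, 18, 29, 16, 23]

Final stack: [19, 3, 46, 7, 32, 18, 29, 16, 23]


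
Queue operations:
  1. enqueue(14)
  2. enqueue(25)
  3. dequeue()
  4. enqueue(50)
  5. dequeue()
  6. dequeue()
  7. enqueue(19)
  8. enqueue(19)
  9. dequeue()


enqueue(14) -> [14]
enqueue(25) -> [14, 25]
dequeue()->14, [25]
enqueue(50) -> [25, 50]
dequeue()->25, [50]
dequeue()->50, []
enqueue(19) -> [19]
enqueue(19) -> [19, 19]
dequeue()->19, [19]

Final queue: [19]


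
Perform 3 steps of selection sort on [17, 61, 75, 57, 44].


Initial: [17, 61, 75, 57, 44]
Step 1: min=17 at 0
  Swap: [17, 61, 75, 57, 44]
Step 2: min=44 at 4
  Swap: [17, 44, 75, 57, 61]
Step 3: min=57 at 3
  Swap: [17, 44, 57, 75, 61]

After 3 steps: [17, 44, 57, 75, 61]


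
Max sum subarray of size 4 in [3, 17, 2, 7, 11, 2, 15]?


[0:4]: 29
[1:5]: 37
[2:6]: 22
[3:7]: 35

Max: 37 at [1:5]


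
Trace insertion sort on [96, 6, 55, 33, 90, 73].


Initial: [96, 6, 55, 33, 90, 73]
Insert 6: [6, 96, 55, 33, 90, 73]
Insert 55: [6, 55, 96, 33, 90, 73]
Insert 33: [6, 33, 55, 96, 90, 73]
Insert 90: [6, 33, 55, 90, 96, 73]
Insert 73: [6, 33, 55, 73, 90, 96]

Sorted: [6, 33, 55, 73, 90, 96]


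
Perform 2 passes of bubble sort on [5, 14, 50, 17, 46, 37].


Initial: [5, 14, 50, 17, 46, 37]
Pass 1: [5, 14, 17, 46, 37, 50] (3 swaps)
Pass 2: [5, 14, 17, 37, 46, 50] (1 swaps)

After 2 passes: [5, 14, 17, 37, 46, 50]


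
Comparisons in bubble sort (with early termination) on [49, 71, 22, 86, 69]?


Algorithm: bubble sort (with early termination)
Input: [49, 71, 22, 86, 69]
Sorted: [22, 49, 69, 71, 86]

9


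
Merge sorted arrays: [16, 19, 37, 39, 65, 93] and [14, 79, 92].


Take 14 from B
Take 16 from A
Take 19 from A
Take 37 from A
Take 39 from A
Take 65 from A
Take 79 from B
Take 92 from B

Merged: [14, 16, 19, 37, 39, 65, 79, 92, 93]


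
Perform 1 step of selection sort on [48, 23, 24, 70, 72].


Initial: [48, 23, 24, 70, 72]
Step 1: min=23 at 1
  Swap: [23, 48, 24, 70, 72]

After 1 step: [23, 48, 24, 70, 72]


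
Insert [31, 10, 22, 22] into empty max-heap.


Insert 31: [31]
Insert 10: [31, 10]
Insert 22: [31, 10, 22]
Insert 22: [31, 22, 22, 10]

Final heap: [31, 22, 22, 10]


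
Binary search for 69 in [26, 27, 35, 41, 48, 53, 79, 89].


Step 1: lo=0, hi=7, mid=3, val=41
Step 2: lo=4, hi=7, mid=5, val=53
Step 3: lo=6, hi=7, mid=6, val=79

Not found


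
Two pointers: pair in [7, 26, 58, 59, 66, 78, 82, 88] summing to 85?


lo=0(7)+hi=7(88)=95
lo=0(7)+hi=6(82)=89
lo=0(7)+hi=5(78)=85

Yes: 7+78=85


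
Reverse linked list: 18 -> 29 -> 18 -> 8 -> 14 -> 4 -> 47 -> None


Step 1: curr=18, set curr.next=prev(None) | reversed so far: 18
Step 2: curr=29, set curr.next=prev(18) | reversed so far: 29 -> 18
Step 3: curr=18, set curr.next=prev(29) | reversed so far: 18 -> 29 -> 18
Step 4: curr=8, set curr.next=prev(18) | reversed so far: 8 -> 18 -> 29 -> 18
Step 5: curr=14, set curr.next=prev(8) | reversed so far: 14 -> 8 -> 18 -> 29 -> 18
Step 6: curr=4, set curr.next=prev(14) | reversed so far: 4 -> 14 -> 8 -> 18 -> 29 -> 18
Step 7: curr=47, set curr.next=prev(4) | reversed so far: 47 -> 4 -> 14 -> 8 -> 18 -> 29 -> 18

47 -> 4 -> 14 -> 8 -> 18 -> 29 -> 18 -> None


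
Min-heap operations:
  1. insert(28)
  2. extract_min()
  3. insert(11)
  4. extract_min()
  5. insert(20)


insert(28) -> [28]
extract_min()->28, []
insert(11) -> [11]
extract_min()->11, []
insert(20) -> [20]

Final heap: [20]


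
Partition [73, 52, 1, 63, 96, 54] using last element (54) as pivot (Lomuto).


Pivot: 54
  52 <= 54: swap -> [52, 73, 1, 63, 96, 54]
  1 <= 54: swap -> [52, 1, 73, 63, 96, 54]
Place pivot at 2: [52, 1, 54, 63, 96, 73]

Partitioned: [52, 1, 54, 63, 96, 73]


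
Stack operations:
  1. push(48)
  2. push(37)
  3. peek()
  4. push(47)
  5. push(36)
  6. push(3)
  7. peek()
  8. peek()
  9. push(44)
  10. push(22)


push(48) -> [48]
push(37) -> [48, 37]
peek()->37
push(47) -> [48, 37, 47]
push(36) -> [48, 37, 47, 36]
push(3) -> [48, 37, 47, 36, 3]
peek()->3
peek()->3
push(44) -> [48, 37, 47, 36, 3, 44]
push(22) -> [48, 37, 47, 36, 3, 44, 22]

Final stack: [48, 37, 47, 36, 3, 44, 22]


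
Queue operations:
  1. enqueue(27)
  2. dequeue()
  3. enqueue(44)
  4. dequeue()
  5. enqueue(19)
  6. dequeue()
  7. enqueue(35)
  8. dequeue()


enqueue(27) -> [27]
dequeue()->27, []
enqueue(44) -> [44]
dequeue()->44, []
enqueue(19) -> [19]
dequeue()->19, []
enqueue(35) -> [35]
dequeue()->35, []

Final queue: []


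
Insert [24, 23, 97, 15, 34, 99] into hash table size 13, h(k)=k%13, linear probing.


Insert 24: h=11 -> slot 11
Insert 23: h=10 -> slot 10
Insert 97: h=6 -> slot 6
Insert 15: h=2 -> slot 2
Insert 34: h=8 -> slot 8
Insert 99: h=8, 1 probes -> slot 9

Table: [None, None, 15, None, None, None, 97, None, 34, 99, 23, 24, None]


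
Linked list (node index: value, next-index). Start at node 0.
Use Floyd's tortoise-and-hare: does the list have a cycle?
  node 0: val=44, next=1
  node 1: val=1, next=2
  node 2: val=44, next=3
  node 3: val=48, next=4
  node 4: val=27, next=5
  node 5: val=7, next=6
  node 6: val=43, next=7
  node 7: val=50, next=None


Floyd's tortoise (slow, +1) and hare (fast, +2):
  init: slow=0, fast=0
  step 1: slow=1, fast=2
  step 2: slow=2, fast=4
  step 3: slow=3, fast=6
  step 4: fast 6->7->None, no cycle

Cycle: no


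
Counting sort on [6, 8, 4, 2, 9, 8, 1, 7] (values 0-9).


Input: [6, 8, 4, 2, 9, 8, 1, 7]
Counts: [0, 1, 1, 0, 1, 0, 1, 1, 2, 1]

Sorted: [1, 2, 4, 6, 7, 8, 8, 9]


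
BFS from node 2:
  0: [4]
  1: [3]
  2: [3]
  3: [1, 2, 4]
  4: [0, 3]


Visit 2, enqueue [3]
Visit 3, enqueue [1, 4]
Visit 1, enqueue []
Visit 4, enqueue [0]
Visit 0, enqueue []

BFS order: [2, 3, 1, 4, 0]


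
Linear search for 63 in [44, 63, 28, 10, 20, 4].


i=0: 44!=63
i=1: 63==63 found!

Found at 1, 2 comps


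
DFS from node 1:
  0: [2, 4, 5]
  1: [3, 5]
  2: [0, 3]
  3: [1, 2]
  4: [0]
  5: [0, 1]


Visit 1, push [5, 3]
Visit 3, push [2]
Visit 2, push [0]
Visit 0, push [5, 4]
Visit 4, push []
Visit 5, push []

DFS order: [1, 3, 2, 0, 4, 5]


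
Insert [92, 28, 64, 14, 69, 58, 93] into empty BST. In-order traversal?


Insert 92: root
Insert 28: L from 92
Insert 64: L from 92 -> R from 28
Insert 14: L from 92 -> L from 28
Insert 69: L from 92 -> R from 28 -> R from 64
Insert 58: L from 92 -> R from 28 -> L from 64
Insert 93: R from 92

In-order: [14, 28, 58, 64, 69, 92, 93]
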